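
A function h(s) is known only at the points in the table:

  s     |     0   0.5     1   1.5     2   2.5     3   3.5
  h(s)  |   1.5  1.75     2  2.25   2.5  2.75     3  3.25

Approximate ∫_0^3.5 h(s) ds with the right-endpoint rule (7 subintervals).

Δs = 0.5.
Sum = 0.5·[1.75 + 2 + 2.25 + 2.5 + 2.75 + 3 + 3.25] = 8.75.

8.75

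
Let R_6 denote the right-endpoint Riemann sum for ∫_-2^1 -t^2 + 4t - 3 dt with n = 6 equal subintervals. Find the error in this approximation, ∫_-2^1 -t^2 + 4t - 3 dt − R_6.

-3.625

Exact integral: ∫_-2^1 f(t) dt = -18.
R_6 = -14.375.
Error = -18 − (-14.375) = -3.625.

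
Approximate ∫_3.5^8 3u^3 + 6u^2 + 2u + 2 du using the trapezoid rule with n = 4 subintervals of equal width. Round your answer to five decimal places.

Δu = (8 − 3.5)/4 = 1.125.
f(3.5) = 211.125, f(4.625) = 223431/512, f(5.75) = 782.203125, f(6.875) = 652389/512, f(8) = 1938.
T_4 = (Δu/2)·[f(u_0) + 2f(u_1) + 2f(u_2) + 2f(u_3) + f(u_4)].
Sum ≈ 4013.27051.

4013.27051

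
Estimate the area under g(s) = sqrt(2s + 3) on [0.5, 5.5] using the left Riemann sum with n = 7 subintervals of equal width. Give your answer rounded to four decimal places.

14.1625

Δs = (5.5 − 0.5)/7 = 5/7.
Left endpoints: 0.5, 17/14, 27/14, 37/14, 47/14, 57/14, 67/14.
g(0.5) ≈ 2.0000, g(17/14) ≈ 2.3299, g(27/14) ≈ 2.6186, g(37/14) ≈ 2.8785, g(47/14) ≈ 3.1168, g(57/14) ≈ 3.3381, g(67/14) ≈ 3.5456.
Sum = Δs · [g(0.5) + g(17/14) + g(27/14) + ...].
Sum ≈ 14.1625.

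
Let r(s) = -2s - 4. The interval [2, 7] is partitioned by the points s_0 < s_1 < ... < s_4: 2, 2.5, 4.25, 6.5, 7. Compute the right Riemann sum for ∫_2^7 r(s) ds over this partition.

-73.625

Subinterval widths: 0.5, 1.75, 2.25, 0.5.
Right endpoints: 2.5, 4.25, 6.5, 7.
r(2.5) = -9, r(4.25) = -12.5, r(6.5) = -17, r(7) = -18.
Sum = Σ Δs_i · r(s_i).
Sum = -73.625.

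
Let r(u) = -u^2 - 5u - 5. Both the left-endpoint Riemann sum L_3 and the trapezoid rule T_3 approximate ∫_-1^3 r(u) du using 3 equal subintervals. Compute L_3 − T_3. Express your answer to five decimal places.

L_3 ≈ -31.8518519.
T_3 ≈ -50.5185185.
L_3 − T_3 ≈ 18.66667.

18.66667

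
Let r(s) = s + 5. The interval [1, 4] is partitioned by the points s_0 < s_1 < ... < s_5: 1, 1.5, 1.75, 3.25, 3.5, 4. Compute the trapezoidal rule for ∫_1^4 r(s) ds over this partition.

Subinterval widths: 0.5, 0.25, 1.5, 0.25, 0.5.
r(1) = 6, r(1.5) = 6.5, r(1.75) = 6.75, r(3.25) = 8.25, r(3.5) = 8.5, r(4) = 9.
On each subinterval the trapezoid contributes (Δs_i/2)·[r(s_{i-1}) + r(s_i)].
Sum = 22.5.

22.5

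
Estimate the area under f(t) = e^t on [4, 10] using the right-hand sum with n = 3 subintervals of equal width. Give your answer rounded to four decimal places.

50821.7052

Δt = (10 − 4)/3 = 2.
Right endpoints: 6, 8, 10.
f(6) ≈ 403.4288, f(8) ≈ 2980.9580, f(10) ≈ 22026.4658.
Sum = Δt · [f(6) + f(8) + f(10)].
Sum ≈ 50821.7052.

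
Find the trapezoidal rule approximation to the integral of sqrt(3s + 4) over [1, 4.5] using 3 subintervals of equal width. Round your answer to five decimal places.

Δs = (4.5 − 1)/3 = 7/6.
f(1) ≈ 2.64575, f(13/6) ≈ 3.24037, f(10/3) ≈ 3.74166, f(4.5) ≈ 4.18330.
T_3 = (Δs/2)·[f(s_0) + 2f(s_1) + 2f(s_2) + f(s_3)].
Sum ≈ 12.12931.

12.12931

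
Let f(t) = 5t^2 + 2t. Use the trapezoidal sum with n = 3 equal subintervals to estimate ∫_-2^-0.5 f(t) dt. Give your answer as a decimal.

Δt = (-0.5 − (-2))/3 = 0.5.
f(-2) = 16, f(-1.5) = 8.25, f(-1) = 3, f(-0.5) = 0.25.
T_3 = (Δt/2)·[f(t_0) + 2f(t_1) + 2f(t_2) + f(t_3)].
Sum = 9.6875.

9.6875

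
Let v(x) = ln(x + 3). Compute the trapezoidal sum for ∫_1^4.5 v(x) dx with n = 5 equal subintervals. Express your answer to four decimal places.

6.0618

Δx = (4.5 − 1)/5 = 0.7.
v(1) ≈ 1.3863, v(1.7) ≈ 1.5476, v(2.4) ≈ 1.6864, v(3.1) ≈ 1.8083, v(3.8) ≈ 1.9169, v(4.5) ≈ 2.0149.
T_5 = (Δx/2)·[v(x_0) + 2v(x_1) + ... + 2v(x_{4}) + v(x_5)].
Sum ≈ 6.0618.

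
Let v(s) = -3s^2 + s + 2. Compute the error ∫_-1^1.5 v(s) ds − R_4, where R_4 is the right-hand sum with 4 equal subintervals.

Exact integral: ∫_-1^1.5 v(s) ds = 1.25.
R_4 = 0.37109375.
Error = 1.25 − 0.37109375 = 0.87890625.

0.87890625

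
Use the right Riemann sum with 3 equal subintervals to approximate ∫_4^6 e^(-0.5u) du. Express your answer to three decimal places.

Δu = (6 − 4)/3 = 2/3.
Right endpoints: 14/3, 16/3, 6.
f(14/3) ≈ 0.097, f(16/3) ≈ 0.069, f(6) ≈ 0.050.
Sum = Δu · [f(14/3) + f(16/3) + f(6)].
Sum ≈ 0.144.

0.144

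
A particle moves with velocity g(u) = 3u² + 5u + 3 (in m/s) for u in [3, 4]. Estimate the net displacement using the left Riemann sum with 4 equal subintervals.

Δu = (4 − 3)/4 = 0.25.
Left endpoints: 3, 3.25, 3.5, 3.75.
g(3) = 45, g(3.25) = 50.9375, g(3.5) = 57.25, g(3.75) = 63.9375.
Sum = Δu · [g(3) + g(3.25) + g(3.5) + g(3.75)].
Sum = 54.28125.

54.28125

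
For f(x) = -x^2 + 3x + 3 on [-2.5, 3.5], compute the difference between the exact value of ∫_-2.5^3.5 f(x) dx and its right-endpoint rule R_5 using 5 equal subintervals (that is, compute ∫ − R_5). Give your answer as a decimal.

Exact integral: ∫_-2.5^3.5 f(x) dx = 7.5.
R_5 = 13.26.
Error = 7.5 − 13.26 = -5.76.

-5.76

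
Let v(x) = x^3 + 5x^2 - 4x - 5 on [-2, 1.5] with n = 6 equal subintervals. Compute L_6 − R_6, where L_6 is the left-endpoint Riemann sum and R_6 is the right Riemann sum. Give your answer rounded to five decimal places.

L_6 ≈ 6.3852720.
R_6 ≈ -0.2501447.
L_6 − R_6 ≈ 6.63542.

6.63542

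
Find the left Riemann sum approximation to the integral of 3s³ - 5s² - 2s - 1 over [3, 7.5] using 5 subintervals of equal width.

Δs = (7.5 − 3)/5 = 0.9.
Left endpoints: 3, 3.9, 4.8, 5.7, 6.6.
f(3) = 29, f(3.9) = 93.107, f(4.8) = 205.976, f(5.7) = 380.729, f(6.6) = 630.488.
Sum = Δs · [f(3) + f(3.9) + f(4.8) + f(5.7) + f(6.6)].
Sum = 1205.37.

1205.37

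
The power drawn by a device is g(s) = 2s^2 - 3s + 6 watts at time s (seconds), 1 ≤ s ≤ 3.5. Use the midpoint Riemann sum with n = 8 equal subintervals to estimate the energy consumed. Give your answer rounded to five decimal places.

Δs = (3.5 − 1)/8 = 0.3125.
Midpoints: 1.15625, 1.46875, 1.78125, 2.09375, 2.40625, 2.71875, 3.03125, 3.34375.
g(1.15625) = 2665/512, g(1.46875) = 3025/512, g(1.78125) = 3585/512, g(2.09375) = 4345/512, g(2.40625) = 5305/512, g(2.71875) = 6465/512, g(3.03125) = 7825/512, g(3.34375) = 9385/512.
Sum = Δs · [g(1.15625) + g(1.46875) + g(1.78125) + ...].
Sum ≈ 26.00098.

26.00098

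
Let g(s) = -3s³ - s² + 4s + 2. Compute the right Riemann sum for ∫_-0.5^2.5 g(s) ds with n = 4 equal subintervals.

Δs = (2.5 − (-0.5))/4 = 0.75.
Right endpoints: 0.25, 1, 1.75, 2.5.
g(0.25) = 2.890625, g(1) = 2, g(1.75) = -10.140625, g(2.5) = -41.125.
Sum = Δs · [g(0.25) + g(1) + g(1.75) + g(2.5)].
Sum = -34.78125.

-34.78125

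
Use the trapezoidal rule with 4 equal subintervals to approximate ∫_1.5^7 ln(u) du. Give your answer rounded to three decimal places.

Δu = (7 − 1.5)/4 = 1.375.
f(1.5) ≈ 0.405, f(2.875) ≈ 1.056, f(4.25) ≈ 1.447, f(5.625) ≈ 1.727, f(7) ≈ 1.946.
T_4 = (Δu/2)·[f(u_0) + 2f(u_1) + 2f(u_2) + 2f(u_3) + f(u_4)].
Sum ≈ 7.433.

7.433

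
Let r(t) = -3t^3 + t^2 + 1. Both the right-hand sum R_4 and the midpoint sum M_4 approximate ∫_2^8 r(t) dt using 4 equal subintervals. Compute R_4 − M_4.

-1237.5

R_4 = -4074.
M_4 = -2836.5.
R_4 − M_4 = -1237.5.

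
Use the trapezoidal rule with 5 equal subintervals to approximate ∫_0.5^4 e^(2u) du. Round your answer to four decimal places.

Δu = (4 − 0.5)/5 = 0.7.
f(0.5) ≈ 2.7183, f(1.2) ≈ 11.0232, f(1.9) ≈ 44.7012, f(2.6) ≈ 181.2722, f(3.3) ≈ 735.0952, f(4) ≈ 2980.9580.
T_5 = (Δu/2)·[f(u_0) + 2f(u_1) + ... + 2f(u_{4}) + f(u_5)].
Sum ≈ 1724.7509.

1724.7509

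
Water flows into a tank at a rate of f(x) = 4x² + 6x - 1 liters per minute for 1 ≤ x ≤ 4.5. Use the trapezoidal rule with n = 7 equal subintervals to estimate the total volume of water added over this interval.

Δx = (4.5 − 1)/7 = 0.5.
f(1) = 9, f(1.5) = 17, f(2) = 27, f(2.5) = 39, f(3) = 53, f(3.5) = 69, f(4) = 87, f(4.5) = 107.
T_7 = (Δx/2)·[f(x_0) + 2f(x_1) + ... + 2f(x_{6}) + f(x_7)].
Sum = 175.

175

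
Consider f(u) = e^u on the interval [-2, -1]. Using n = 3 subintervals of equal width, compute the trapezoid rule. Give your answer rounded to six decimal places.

0.234693

Δu = (-1 − (-2))/3 = 1/3.
f(-2) ≈ 0.135335, f(-5/3) ≈ 0.188876, f(-4/3) ≈ 0.263597, f(-1) ≈ 0.367879.
T_3 = (Δu/2)·[f(u_0) + 2f(u_1) + 2f(u_2) + f(u_3)].
Sum ≈ 0.234693.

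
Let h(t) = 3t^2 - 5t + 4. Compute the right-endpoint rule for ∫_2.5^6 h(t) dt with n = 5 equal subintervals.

165.97

Δt = (6 − 2.5)/5 = 0.7.
Right endpoints: 3.2, 3.9, 4.6, 5.3, 6.
h(3.2) = 18.72, h(3.9) = 30.13, h(4.6) = 44.48, h(5.3) = 61.77, h(6) = 82.
Sum = Δt · [h(3.2) + h(3.9) + h(4.6) + h(5.3) + h(6)].
Sum = 165.97.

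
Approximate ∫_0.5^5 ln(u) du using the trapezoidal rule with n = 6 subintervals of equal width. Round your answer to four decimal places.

Δu = (5 − 0.5)/6 = 0.75.
f(0.5) ≈ -0.6931, f(1.25) ≈ 0.2231, f(2) ≈ 0.6931, f(2.75) ≈ 1.0116, f(3.5) ≈ 1.2528, f(4.25) ≈ 1.4469, f(5) ≈ 1.6094.
T_6 = (Δu/2)·[f(u_0) + 2f(u_1) + ... + 2f(u_{5}) + f(u_6)].
Sum ≈ 3.8143.

3.8143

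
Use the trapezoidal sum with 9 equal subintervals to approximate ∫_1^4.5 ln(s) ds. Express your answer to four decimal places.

Δs = (4.5 − 1)/9 = 7/18.
f(1) ≈ 0.0000, f(25/18) ≈ 0.3285, f(16/9) ≈ 0.5754, f(13/6) ≈ 0.7732, f(23/9) ≈ 0.9383, f(53/18) ≈ 1.0799, f(10/3) ≈ 1.2040, f(67/18) ≈ 1.3143, f(37/9) ≈ 1.4137, f(4.5) ≈ 1.5041.
T_9 = (Δs/2)·[f(s_0) + 2f(s_1) + ... + 2f(s_{8}) + f(s_9)].
Sum ≈ 3.2586.

3.2586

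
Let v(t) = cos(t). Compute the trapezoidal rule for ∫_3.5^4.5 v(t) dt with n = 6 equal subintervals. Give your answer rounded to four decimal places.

-0.6253

Δt = (4.5 − 3.5)/6 = 1/6.
v(3.5) ≈ -0.9365, v(11/3) ≈ -0.8653, v(23/6) ≈ -0.7701, v(4) ≈ -0.6536, v(25/6) ≈ -0.5190, v(13/3) ≈ -0.3700, v(4.5) ≈ -0.2108.
T_6 = (Δt/2)·[v(t_0) + 2v(t_1) + ... + 2v(t_{5}) + v(t_6)].
Sum ≈ -0.6253.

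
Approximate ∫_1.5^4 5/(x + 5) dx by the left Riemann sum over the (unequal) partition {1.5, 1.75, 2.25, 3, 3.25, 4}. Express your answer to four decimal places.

1.6907

Subinterval widths: 0.25, 0.5, 0.75, 0.25, 0.75.
Left endpoints: 1.5, 1.75, 2.25, 3, 3.25.
f(1.5) = 10/13, f(1.75) = 20/27, f(2.25) = 20/29, f(3) = 0.625, f(3.25) = 20/33.
Sum = Σ Δx_i · f(x_i).
Sum ≈ 1.6907.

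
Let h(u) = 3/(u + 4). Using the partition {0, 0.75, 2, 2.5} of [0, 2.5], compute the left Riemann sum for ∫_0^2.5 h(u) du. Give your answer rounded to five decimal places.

1.60197

Subinterval widths: 0.75, 1.25, 0.5.
Left endpoints: 0, 0.75, 2.
h(0) = 0.75, h(0.75) = 12/19, h(2) = 0.5.
Sum = Σ Δu_i · h(u_i).
Sum ≈ 1.60197.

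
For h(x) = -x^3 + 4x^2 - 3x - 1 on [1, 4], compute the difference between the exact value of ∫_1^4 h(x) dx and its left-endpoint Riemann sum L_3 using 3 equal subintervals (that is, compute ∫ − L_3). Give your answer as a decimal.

-4.25

Exact integral: ∫_1^4 h(x) dx = -5.25.
L_3 = -1.
Error = -5.25 − (-1) = -4.25.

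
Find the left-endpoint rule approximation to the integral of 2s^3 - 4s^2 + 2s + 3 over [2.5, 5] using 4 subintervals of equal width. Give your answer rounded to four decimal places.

129.9121

Δs = (5 − 2.5)/4 = 0.625.
Left endpoints: 2.5, 3.125, 3.75, 4.375.
f(2.5) = 14.25, f(3.125) = 31.22265625, f(3.75) = 59.71875, f(4.375) = 102.66796875.
Sum = Δs · [f(2.5) + f(3.125) + f(3.75) + f(4.375)].
Sum ≈ 129.9121.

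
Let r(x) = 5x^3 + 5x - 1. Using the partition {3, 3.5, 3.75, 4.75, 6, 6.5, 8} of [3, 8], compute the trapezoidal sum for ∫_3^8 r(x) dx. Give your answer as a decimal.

Subinterval widths: 0.5, 0.25, 1, 1.25, 0.5, 1.5.
r(3) = 149, r(3.5) = 230.875, r(3.75) = 281.421875, r(4.75) = 558.609375, r(6) = 1109, r(6.5) = 1404.625, r(8) = 2599.
On each subinterval the trapezoid contributes (Δx_i/2)·[r(x_{i-1}) + r(x_i)].
Sum = 5252.40234375.

5252.40234375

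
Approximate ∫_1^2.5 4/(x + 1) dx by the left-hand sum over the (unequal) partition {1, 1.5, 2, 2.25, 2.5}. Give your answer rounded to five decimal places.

2.44103

Subinterval widths: 0.5, 0.5, 0.25, 0.25.
Left endpoints: 1, 1.5, 2, 2.25.
f(1) = 2, f(1.5) = 1.6, f(2) = 4/3, f(2.25) = 16/13.
Sum = Σ Δx_i · f(x_i).
Sum ≈ 2.44103.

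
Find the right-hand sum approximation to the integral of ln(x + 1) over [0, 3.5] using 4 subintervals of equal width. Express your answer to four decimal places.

Δx = (3.5 − 0)/4 = 0.875.
Right endpoints: 0.875, 1.75, 2.625, 3.5.
f(0.875) ≈ 0.6286, f(1.75) ≈ 1.0116, f(2.625) ≈ 1.2879, f(3.5) ≈ 1.5041.
Sum = Δx · [f(0.875) + f(1.75) + f(2.625) + f(3.5)].
Sum ≈ 3.8781.

3.8781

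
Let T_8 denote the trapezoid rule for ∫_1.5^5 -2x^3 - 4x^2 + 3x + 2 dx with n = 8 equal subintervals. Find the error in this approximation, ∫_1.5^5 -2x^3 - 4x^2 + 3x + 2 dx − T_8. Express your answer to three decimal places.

Exact integral: ∫_1.5^5 f(x) dx ≈ -431.01042.
T_8 ≈ -433.63428.
Error ≈ -431.01042 − (-433.63428) ≈ 2.624.

2.624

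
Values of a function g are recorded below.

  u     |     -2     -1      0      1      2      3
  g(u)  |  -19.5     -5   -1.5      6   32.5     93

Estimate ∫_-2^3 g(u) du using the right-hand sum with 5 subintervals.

Δu = 1.
Sum = 1·[(-5) + (-1.5) + 6 + 32.5 + 93] = 125.

125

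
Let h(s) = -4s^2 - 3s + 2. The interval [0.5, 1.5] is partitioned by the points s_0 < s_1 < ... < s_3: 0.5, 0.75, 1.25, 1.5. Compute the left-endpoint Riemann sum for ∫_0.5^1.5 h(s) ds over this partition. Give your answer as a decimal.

-3.375

Subinterval widths: 0.25, 0.5, 0.25.
Left endpoints: 0.5, 0.75, 1.25.
h(0.5) = -0.5, h(0.75) = -2.5, h(1.25) = -8.
Sum = Σ Δs_i · h(s_i).
Sum = -3.375.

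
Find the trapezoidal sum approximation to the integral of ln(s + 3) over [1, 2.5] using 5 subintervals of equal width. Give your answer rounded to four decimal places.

Δs = (2.5 − 1)/5 = 0.3.
f(1) ≈ 1.3863, f(1.3) ≈ 1.4586, f(1.6) ≈ 1.5261, f(1.9) ≈ 1.5892, f(2.2) ≈ 1.6487, f(2.5) ≈ 1.7047.
T_5 = (Δs/2)·[f(s_0) + 2f(s_1) + ... + 2f(s_{4}) + f(s_5)].
Sum ≈ 2.3304.

2.3304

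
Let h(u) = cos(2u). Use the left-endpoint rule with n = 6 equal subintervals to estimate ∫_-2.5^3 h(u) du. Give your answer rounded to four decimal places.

Δu = (3 − (-2.5))/6 = 11/12.
Left endpoints: -2.5, -19/12, -2/3, 0.25, 7/6, 25/12.
h(-2.5) ≈ 0.2837, h(-19/12) ≈ -0.9997, h(-2/3) ≈ 0.2352, h(0.25) ≈ 0.8776, h(7/6) ≈ -0.6908, h(25/12) ≈ -0.5190.
Sum = Δu · [h(-2.5) + h(-19/12) + h(-2/3) + ...].
Sum ≈ -0.7452.

-0.7452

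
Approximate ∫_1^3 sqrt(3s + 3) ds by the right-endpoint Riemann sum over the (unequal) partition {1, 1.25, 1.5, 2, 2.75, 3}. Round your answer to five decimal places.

Subinterval widths: 0.25, 0.25, 0.5, 0.75, 0.25.
Right endpoints: 1.25, 1.5, 2, 2.75, 3.
f(1.25) ≈ 2.59808, f(1.5) ≈ 2.73861, f(2) ≈ 3.00000, f(2.75) ≈ 3.35410, f(3) ≈ 3.46410.
Sum = Σ Δs_i · f(s_i).
Sum ≈ 6.21577.

6.21577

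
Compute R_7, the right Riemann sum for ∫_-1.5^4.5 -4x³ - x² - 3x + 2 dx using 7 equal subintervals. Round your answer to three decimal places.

-642.888

Δx = (4.5 − (-1.5))/7 = 6/7.
Right endpoints: -9/14, 3/14, 15/14, 27/14, 39/14, 51/14, 4.5.
f(-9/14) = 6281/1372, f(3/14) = 1745/1372, f(15/14) = -9991/1372, f(27/14) = -49663/1372, f(39/14) = -138007/1372, f(51/14) = -295759/1372, f(4.5) = -396.25.
Sum = Δx · [f(-9/14) + f(3/14) + f(15/14) + ...].
Sum ≈ -642.888.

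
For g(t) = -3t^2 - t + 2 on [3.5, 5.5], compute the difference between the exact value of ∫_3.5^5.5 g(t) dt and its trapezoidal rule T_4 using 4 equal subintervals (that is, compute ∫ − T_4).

Exact integral: ∫_3.5^5.5 g(t) dt = -128.5.
T_4 = -128.75.
Error = -128.5 − (-128.75) = 0.25.

0.25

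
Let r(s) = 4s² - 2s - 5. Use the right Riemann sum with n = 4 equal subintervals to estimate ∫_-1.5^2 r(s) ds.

-2.296875

Δs = (2 − (-1.5))/4 = 0.875.
Right endpoints: -0.625, 0.25, 1.125, 2.
r(-0.625) = -2.1875, r(0.25) = -5.25, r(1.125) = -2.1875, r(2) = 7.
Sum = Δs · [r(-0.625) + r(0.25) + r(1.125) + r(2)].
Sum = -2.296875.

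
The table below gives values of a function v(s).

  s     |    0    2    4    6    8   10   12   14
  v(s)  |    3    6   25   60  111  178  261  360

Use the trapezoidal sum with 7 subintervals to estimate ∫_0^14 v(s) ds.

Δs = 2.
T_7 = (2/2)·[3 + 2·6 + 2·25 + 2·60 + 2·111 + 2·178 + 2·261 + 360] = 1645.

1645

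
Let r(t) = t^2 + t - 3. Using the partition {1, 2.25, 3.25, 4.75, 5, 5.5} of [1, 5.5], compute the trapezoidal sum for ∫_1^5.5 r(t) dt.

Subinterval widths: 1.25, 1, 1.5, 0.25, 0.5.
r(1) = -1, r(2.25) = 4.3125, r(3.25) = 10.8125, r(4.75) = 24.3125, r(5) = 27, r(5.5) = 32.75.
On each subinterval the trapezoid contributes (Δt_i/2)·[r(t_{i-1}) + r(t_i)].
Sum = 57.328125.

57.328125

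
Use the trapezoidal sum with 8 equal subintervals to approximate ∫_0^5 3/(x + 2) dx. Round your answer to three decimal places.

3.780

Δx = (5 − 0)/8 = 0.625.
f(0) = 1.5, f(0.625) = 8/7, f(1.25) = 12/13, f(1.875) = 24/31, f(2.5) = 2/3, f(3.125) = 24/41, f(3.75) = 12/23, f(4.375) = 8/17, f(5) = 3/7.
T_8 = (Δx/2)·[f(x_0) + 2f(x_1) + ... + 2f(x_{7}) + f(x_8)].
Sum ≈ 3.780.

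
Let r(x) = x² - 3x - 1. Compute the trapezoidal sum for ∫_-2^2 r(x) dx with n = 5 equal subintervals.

Δx = (2 − (-2))/5 = 0.8.
r(-2) = 9, r(-1.2) = 4.04, r(-0.4) = 0.36, r(0.4) = -2.04, r(1.2) = -3.16, r(2) = -3.
T_5 = (Δx/2)·[r(x_0) + 2r(x_1) + ... + 2r(x_{4}) + r(x_5)].
Sum = 1.76.

1.76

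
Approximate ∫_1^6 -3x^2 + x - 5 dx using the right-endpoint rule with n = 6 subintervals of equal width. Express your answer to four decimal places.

-265.9028

Δx = (6 − 1)/6 = 5/6.
Right endpoints: 11/6, 8/3, 3.5, 13/3, 31/6, 6.
f(11/6) = -13.25, f(8/3) = -71/3, f(3.5) = -38.25, f(13/3) = -57, f(31/6) = -959/12, f(6) = -107.
Sum = Δx · [f(11/6) + f(8/3) + f(3.5) + ...].
Sum ≈ -265.9028.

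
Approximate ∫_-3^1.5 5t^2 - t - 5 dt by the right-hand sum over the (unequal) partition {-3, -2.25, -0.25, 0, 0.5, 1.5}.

9.421875

Subinterval widths: 0.75, 2, 0.25, 0.5, 1.
Right endpoints: -2.25, -0.25, 0, 0.5, 1.5.
f(-2.25) = 22.5625, f(-0.25) = -4.4375, f(0) = -5, f(0.5) = -4.25, f(1.5) = 4.75.
Sum = Σ Δt_i · f(t_i).
Sum = 9.421875.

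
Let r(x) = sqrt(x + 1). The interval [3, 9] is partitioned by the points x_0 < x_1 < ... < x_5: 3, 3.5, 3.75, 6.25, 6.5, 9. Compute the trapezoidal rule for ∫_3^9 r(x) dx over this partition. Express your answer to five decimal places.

15.71298

Subinterval widths: 0.5, 0.25, 2.5, 0.25, 2.5.
r(3) ≈ 2.00000, r(3.5) ≈ 2.12132, r(3.75) ≈ 2.17945, r(6.25) ≈ 2.69258, r(6.5) ≈ 2.73861, r(9) ≈ 3.16228.
On each subinterval the trapezoid contributes (Δx_i/2)·[r(x_{i-1}) + r(x_i)].
Sum ≈ 15.71298.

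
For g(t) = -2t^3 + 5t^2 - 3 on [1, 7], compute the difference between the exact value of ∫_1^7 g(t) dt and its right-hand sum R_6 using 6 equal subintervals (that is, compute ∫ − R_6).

241

Exact integral: ∫_1^7 g(t) dt = -648.
R_6 = -889.
Error = -648 − (-889) = 241.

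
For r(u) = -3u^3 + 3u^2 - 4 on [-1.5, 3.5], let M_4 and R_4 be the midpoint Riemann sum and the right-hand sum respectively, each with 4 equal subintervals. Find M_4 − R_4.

79.6875

M_4 = -78.59375.
R_4 = -158.28125.
M_4 − R_4 = 79.6875.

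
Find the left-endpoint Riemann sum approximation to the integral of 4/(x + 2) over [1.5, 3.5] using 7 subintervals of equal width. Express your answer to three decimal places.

Δx = (3.5 − 1.5)/7 = 2/7.
Left endpoints: 1.5, 25/14, 29/14, 33/14, 37/14, 41/14, 45/14.
f(1.5) = 8/7, f(25/14) = 56/53, f(29/14) = 56/57, f(33/14) = 56/61, f(37/14) = 56/65, f(41/14) = 56/69, f(45/14) = 56/73.
Sum = Δx · [f(1.5) + f(25/14) + f(29/14) + ...].
Sum ≈ 1.869.

1.869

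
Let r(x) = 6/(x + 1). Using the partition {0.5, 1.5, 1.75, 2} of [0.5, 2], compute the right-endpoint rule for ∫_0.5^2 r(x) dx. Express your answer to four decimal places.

3.4455

Subinterval widths: 1, 0.25, 0.25.
Right endpoints: 1.5, 1.75, 2.
r(1.5) = 2.4, r(1.75) = 24/11, r(2) = 2.
Sum = Σ Δx_i · r(x_i).
Sum ≈ 3.4455.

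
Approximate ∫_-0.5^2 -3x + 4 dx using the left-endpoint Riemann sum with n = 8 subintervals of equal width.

Δx = (2 − (-0.5))/8 = 0.3125.
Left endpoints: -0.5, -0.1875, 0.125, 0.4375, 0.75, 1.0625, 1.375, 1.6875.
f(-0.5) = 5.5, f(-0.1875) = 4.5625, f(0.125) = 3.625, f(0.4375) = 2.6875, f(0.75) = 1.75, f(1.0625) = 0.8125, f(1.375) = -0.125, f(1.6875) = -1.0625.
Sum = Δx · [f(-0.5) + f(-0.1875) + f(0.125) + ...].
Sum = 5.546875.

5.546875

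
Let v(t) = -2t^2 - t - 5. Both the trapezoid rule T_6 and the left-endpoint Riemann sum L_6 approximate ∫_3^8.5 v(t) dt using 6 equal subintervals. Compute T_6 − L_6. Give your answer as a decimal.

-60.5

T_6 ≈ -452.0821759.
L_6 ≈ -391.5821759.
T_6 − L_6 = -60.5.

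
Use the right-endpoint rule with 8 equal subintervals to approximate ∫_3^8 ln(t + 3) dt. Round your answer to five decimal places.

10.81324

Δt = (8 − 3)/8 = 0.625.
Right endpoints: 3.625, 4.25, 4.875, 5.5, 6.125, 6.75, 7.375, 8.
f(3.625) ≈ 1.89085, f(4.25) ≈ 1.98100, f(4.875) ≈ 2.06369, f(5.5) ≈ 2.14007, f(6.125) ≈ 2.21102, f(6.75) ≈ 2.27727, f(7.375) ≈ 2.33940, f(8) ≈ 2.39790.
Sum = Δt · [f(3.625) + f(4.25) + f(4.875) + ...].
Sum ≈ 10.81324.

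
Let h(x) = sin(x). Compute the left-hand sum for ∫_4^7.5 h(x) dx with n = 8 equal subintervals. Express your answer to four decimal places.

-1.3550

Δx = (7.5 − 4)/8 = 0.4375.
Left endpoints: 4, 4.4375, 4.875, 5.3125, 5.75, 6.1875, 6.625, 7.0625.
h(4) ≈ -0.7568, h(4.4375) ≈ -0.9625, h(4.875) ≈ -0.9868, h(5.3125) ≈ -0.8253, h(5.75) ≈ -0.5083, h(6.1875) ≈ -0.0955, h(6.625) ≈ 0.3352, h(7.0625) ≈ 0.7028.
Sum = Δx · [h(4) + h(4.4375) + h(4.875) + ...].
Sum ≈ -1.3550.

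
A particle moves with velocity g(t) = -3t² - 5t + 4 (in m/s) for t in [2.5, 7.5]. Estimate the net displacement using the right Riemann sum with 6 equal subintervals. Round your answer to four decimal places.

Δt = (7.5 − 2.5)/6 = 5/6.
Right endpoints: 10/3, 25/6, 5, 35/6, 20/3, 7.5.
g(10/3) = -46, g(25/6) = -827/12, g(5) = -96, g(35/6) = -127.25, g(20/3) = -488/3, g(7.5) = -202.25.
Sum = Δt · [g(10/3) + g(25/6) + g(5) + ...].
Sum ≈ -585.9028.

-585.9028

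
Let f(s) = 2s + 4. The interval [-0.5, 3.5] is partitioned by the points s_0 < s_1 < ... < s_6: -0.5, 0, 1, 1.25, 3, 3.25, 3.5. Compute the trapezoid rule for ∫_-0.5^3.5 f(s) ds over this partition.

28

Subinterval widths: 0.5, 1, 0.25, 1.75, 0.25, 0.25.
f(-0.5) = 3, f(0) = 4, f(1) = 6, f(1.25) = 6.5, f(3) = 10, f(3.25) = 10.5, f(3.5) = 11.
On each subinterval the trapezoid contributes (Δs_i/2)·[f(s_{i-1}) + f(s_i)].
Sum = 28.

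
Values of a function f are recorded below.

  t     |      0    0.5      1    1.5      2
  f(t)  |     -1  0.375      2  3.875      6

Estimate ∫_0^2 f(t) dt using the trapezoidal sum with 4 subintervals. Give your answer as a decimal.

Δt = 0.5.
T_4 = (0.5/2)·[(-1) + 2·0.375 + 2·2 + 2·3.875 + 6] = 4.375.

4.375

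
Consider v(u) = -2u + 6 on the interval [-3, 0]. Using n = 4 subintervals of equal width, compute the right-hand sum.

24.75

Δu = (0 − (-3))/4 = 0.75.
Right endpoints: -2.25, -1.5, -0.75, 0.
v(-2.25) = 10.5, v(-1.5) = 9, v(-0.75) = 7.5, v(0) = 6.
Sum = Δu · [v(-2.25) + v(-1.5) + v(-0.75) + v(0)].
Sum = 24.75.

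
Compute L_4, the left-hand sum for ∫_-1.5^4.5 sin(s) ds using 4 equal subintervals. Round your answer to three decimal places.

0.212

Δs = (4.5 − (-1.5))/4 = 1.5.
Left endpoints: -1.5, 0, 1.5, 3.
f(-1.5) ≈ -0.997, f(0) ≈ 0.000, f(1.5) ≈ 0.997, f(3) ≈ 0.141.
Sum = Δs · [f(-1.5) + f(0) + f(1.5) + f(3)].
Sum ≈ 0.212.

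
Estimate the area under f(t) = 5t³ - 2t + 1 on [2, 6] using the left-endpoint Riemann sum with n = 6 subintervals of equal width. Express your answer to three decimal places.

1245.778

Δt = (6 − 2)/6 = 2/3.
Left endpoints: 2, 8/3, 10/3, 4, 14/3, 16/3.
f(2) = 37, f(8/3) = 2443/27, f(10/3) = 4847/27, f(4) = 313, f(14/3) = 13495/27, f(16/3) = 20219/27.
Sum = Δt · [f(2) + f(8/3) + f(10/3) + ...].
Sum ≈ 1245.778.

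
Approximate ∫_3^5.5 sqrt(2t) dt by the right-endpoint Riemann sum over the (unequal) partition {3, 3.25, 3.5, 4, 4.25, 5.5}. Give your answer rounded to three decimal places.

7.588

Subinterval widths: 0.25, 0.25, 0.5, 0.25, 1.25.
Right endpoints: 3.25, 3.5, 4, 4.25, 5.5.
f(3.25) ≈ 2.550, f(3.5) ≈ 2.646, f(4) ≈ 2.828, f(4.25) ≈ 2.915, f(5.5) ≈ 3.317.
Sum = Σ Δt_i · f(t_i).
Sum ≈ 7.588.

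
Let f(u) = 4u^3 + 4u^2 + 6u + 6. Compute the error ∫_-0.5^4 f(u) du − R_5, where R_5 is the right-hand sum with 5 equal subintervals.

-171.1125

Exact integral: ∫_-0.5^4 f(u) du = 415.6875.
R_5 = 586.8.
Error = 415.6875 − 586.8 = -171.1125.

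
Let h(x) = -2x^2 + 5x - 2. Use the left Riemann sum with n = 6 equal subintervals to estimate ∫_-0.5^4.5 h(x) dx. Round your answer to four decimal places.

-15.7407

Δx = (4.5 − (-0.5))/6 = 5/6.
Left endpoints: -0.5, 1/3, 7/6, 2, 17/6, 11/3.
h(-0.5) = -5, h(1/3) = -5/9, h(7/6) = 10/9, h(2) = 0, h(17/6) = -35/9, h(11/3) = -95/9.
Sum = Δx · [h(-0.5) + h(1/3) + h(7/6) + ...].
Sum ≈ -15.7407.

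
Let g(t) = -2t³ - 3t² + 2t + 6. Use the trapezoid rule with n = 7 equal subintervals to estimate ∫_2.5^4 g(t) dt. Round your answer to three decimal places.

-138.352

Δt = (4 − 2.5)/7 = 3/14.
g(2.5) = -39, g(19/7) = -17379/343, g(41/14) = -43977/686, g(22/7) = -27246/343, g(47/14) = -33192/343, g(25/7) = -39867/343, g(53/14) = -94623/686, g(4) = -162.
T_7 = (Δt/2)·[g(t_0) + 2g(t_1) + ... + 2g(t_{6}) + g(t_7)].
Sum ≈ -138.352.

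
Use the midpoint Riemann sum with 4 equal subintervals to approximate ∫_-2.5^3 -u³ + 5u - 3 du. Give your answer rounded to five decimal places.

Δu = (3 − (-2.5))/4 = 1.375.
Midpoints: -1.8125, -0.4375, 0.9375, 2.3125.
f(-1.8125) = -25019/4096, f(-0.4375) = -20905/4096, f(0.9375) = 3537/4096, f(2.3125) = -15581/4096.
Sum = Δu · [f(-1.8125) + f(-0.4375) + f(0.9375) + f(2.3125)].
Sum ≈ -19.45947.

-19.45947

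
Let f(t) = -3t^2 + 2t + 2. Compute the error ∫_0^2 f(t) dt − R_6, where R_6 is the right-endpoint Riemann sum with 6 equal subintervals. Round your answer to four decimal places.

Exact integral: ∫_0^2 f(t) dt = 0.
R_6 ≈ -1.444444.
Error ≈ 0 − (-1.444444) ≈ 1.4444.

1.4444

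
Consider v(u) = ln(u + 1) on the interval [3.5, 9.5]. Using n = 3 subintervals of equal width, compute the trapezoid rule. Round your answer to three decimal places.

11.879

Δu = (9.5 − 3.5)/3 = 2.
v(3.5) ≈ 1.504, v(5.5) ≈ 1.872, v(7.5) ≈ 2.140, v(9.5) ≈ 2.351.
T_3 = (Δu/2)·[v(u_0) + 2v(u_1) + 2v(u_2) + v(u_3)].
Sum ≈ 11.879.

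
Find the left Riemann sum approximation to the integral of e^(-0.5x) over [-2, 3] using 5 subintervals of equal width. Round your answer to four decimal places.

Δx = (3 − (-2))/5 = 1.
Left endpoints: -2, -1, 0, 1, 2.
f(-2) ≈ 2.7183, f(-1) ≈ 1.6487, f(0) ≈ 1.0000, f(1) ≈ 0.6065, f(2) ≈ 0.3679.
Sum = Δx · [f(-2) + f(-1) + f(0) + f(1) + f(2)].
Sum ≈ 6.3414.

6.3414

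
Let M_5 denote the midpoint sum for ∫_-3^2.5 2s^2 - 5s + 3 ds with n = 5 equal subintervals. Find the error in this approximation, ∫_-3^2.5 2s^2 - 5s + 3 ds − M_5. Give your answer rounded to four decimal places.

1.1092

Exact integral: ∫_-3^2.5 f(s) ds ≈ 51.791667.
M_5 = 50.6825.
Error ≈ 51.791667 − 50.6825 ≈ 1.1092.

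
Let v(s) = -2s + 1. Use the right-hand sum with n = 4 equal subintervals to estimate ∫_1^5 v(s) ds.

-24

Δs = (5 − 1)/4 = 1.
Right endpoints: 2, 3, 4, 5.
v(2) = -3, v(3) = -5, v(4) = -7, v(5) = -9.
Sum = Δs · [v(2) + v(3) + v(4) + v(5)].
Sum = -24.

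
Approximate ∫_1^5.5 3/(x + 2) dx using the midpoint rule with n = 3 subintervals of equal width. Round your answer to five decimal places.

Δx = (5.5 − 1)/3 = 1.5.
Midpoints: 1.75, 3.25, 4.75.
f(1.75) = 0.8, f(3.25) = 4/7, f(4.75) = 4/9.
Sum = Δx · [f(1.75) + f(3.25) + f(4.75)].
Sum ≈ 2.72381.

2.72381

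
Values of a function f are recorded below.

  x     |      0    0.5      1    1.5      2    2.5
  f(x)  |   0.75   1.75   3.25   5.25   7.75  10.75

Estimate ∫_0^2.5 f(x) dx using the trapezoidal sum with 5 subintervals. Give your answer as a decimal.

Δx = 0.5.
T_5 = (0.5/2)·[0.75 + 2·1.75 + 2·3.25 + 2·5.25 + 2·7.75 + 10.75] = 11.875.

11.875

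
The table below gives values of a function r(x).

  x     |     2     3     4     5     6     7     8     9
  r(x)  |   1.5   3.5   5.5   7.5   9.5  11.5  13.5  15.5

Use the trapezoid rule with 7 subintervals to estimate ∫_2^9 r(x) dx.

59.5

Δx = 1.
T_7 = (1/2)·[1.5 + 2·3.5 + 2·5.5 + 2·7.5 + 2·9.5 + 2·11.5 + 2·13.5 + 15.5] = 59.5.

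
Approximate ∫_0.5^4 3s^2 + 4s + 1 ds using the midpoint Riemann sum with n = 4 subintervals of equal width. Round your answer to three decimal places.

Δs = (4 − 0.5)/4 = 0.875.
Midpoints: 0.9375, 1.8125, 2.6875, 3.5625.
f(0.9375) = 7.38671875, f(1.8125) = 18.10546875, f(2.6875) = 33.41796875, f(3.5625) = 53.32421875.
Sum = Δs · [f(0.9375) + f(1.8125) + f(2.6875) + f(3.5625)].
Sum ≈ 98.205.

98.205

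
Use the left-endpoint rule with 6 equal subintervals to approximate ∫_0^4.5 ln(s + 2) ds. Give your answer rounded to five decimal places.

Δs = (4.5 − 0)/6 = 0.75.
Left endpoints: 0, 0.75, 1.5, 2.25, 3, 3.75.
f(0) ≈ 0.69315, f(0.75) ≈ 1.01160, f(1.5) ≈ 1.25276, f(2.25) ≈ 1.44692, f(3) ≈ 1.60944, f(3.75) ≈ 1.74920.
Sum = Δs · [f(0) + f(0.75) + f(1.5) + ...].
Sum ≈ 5.82230.

5.82230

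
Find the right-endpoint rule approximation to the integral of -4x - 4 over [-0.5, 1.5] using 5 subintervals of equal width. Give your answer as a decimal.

-13.6

Δx = (1.5 − (-0.5))/5 = 0.4.
Right endpoints: -0.1, 0.3, 0.7, 1.1, 1.5.
f(-0.1) = -3.6, f(0.3) = -5.2, f(0.7) = -6.8, f(1.1) = -8.4, f(1.5) = -10.
Sum = Δx · [f(-0.1) + f(0.3) + f(0.7) + f(1.1) + f(1.5)].
Sum = -13.6.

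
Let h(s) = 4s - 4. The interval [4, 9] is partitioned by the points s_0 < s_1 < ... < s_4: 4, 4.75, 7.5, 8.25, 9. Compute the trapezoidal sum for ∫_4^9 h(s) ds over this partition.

Subinterval widths: 0.75, 2.75, 0.75, 0.75.
h(4) = 12, h(4.75) = 15, h(7.5) = 26, h(8.25) = 29, h(9) = 32.
On each subinterval the trapezoid contributes (Δs_i/2)·[h(s_{i-1}) + h(s_i)].
Sum = 110.

110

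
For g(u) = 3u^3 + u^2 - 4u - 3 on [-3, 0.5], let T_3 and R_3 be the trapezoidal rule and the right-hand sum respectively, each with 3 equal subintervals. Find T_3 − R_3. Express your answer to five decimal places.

T_3 ≈ -52.7997685.
R_3 ≈ -18.6018519.
T_3 − R_3 ≈ -34.19792.

-34.19792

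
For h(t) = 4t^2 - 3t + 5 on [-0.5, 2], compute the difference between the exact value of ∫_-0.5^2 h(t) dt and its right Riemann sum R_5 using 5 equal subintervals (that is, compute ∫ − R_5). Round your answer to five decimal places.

-2.29167

Exact integral: ∫_-0.5^2 h(t) dt ≈ 17.7083333.
R_5 = 20.
Error ≈ 17.7083333 − 20 ≈ -2.29167.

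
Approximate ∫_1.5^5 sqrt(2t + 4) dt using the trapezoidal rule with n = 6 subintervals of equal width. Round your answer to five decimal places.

11.28451

Δt = (5 − 1.5)/6 = 7/12.
f(1.5) ≈ 2.64575, f(25/12) ≈ 2.85774, f(8/3) ≈ 3.05505, f(3.25) ≈ 3.24037, f(23/6) ≈ 3.41565, f(53/12) ≈ 3.58236, f(5) ≈ 3.74166.
T_6 = (Δt/2)·[f(t_0) + 2f(t_1) + ... + 2f(t_{5}) + f(t_6)].
Sum ≈ 11.28451.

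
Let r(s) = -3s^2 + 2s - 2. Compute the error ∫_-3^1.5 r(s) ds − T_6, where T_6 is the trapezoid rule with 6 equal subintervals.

1.265625

Exact integral: ∫_-3^1.5 r(s) ds = -46.125.
T_6 = -47.390625.
Error = -46.125 − (-47.390625) = 1.265625.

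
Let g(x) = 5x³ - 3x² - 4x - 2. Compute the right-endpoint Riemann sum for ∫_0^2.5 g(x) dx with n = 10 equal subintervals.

Δx = (2.5 − 0)/10 = 0.25.
Right endpoints: 0.25, 0.5, 0.75, 1, 1.25, 1.5, 1.75, 2, 2.25, 2.5.
g(0.25) = -3.109375, g(0.5) = -4.125, g(0.75) = -4.578125, g(1) = -4, g(1.25) = -1.921875, g(1.5) = 2.125, g(1.75) = 8.609375, g(2) = 18, g(2.25) = 30.765625, g(2.5) = 47.375.
Sum = Δx · [g(0.25) + g(0.5) + g(0.75) + ...].
Sum = 22.28515625.

22.28515625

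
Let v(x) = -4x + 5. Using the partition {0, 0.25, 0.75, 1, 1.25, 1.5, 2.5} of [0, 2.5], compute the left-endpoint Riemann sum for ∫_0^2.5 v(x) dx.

Subinterval widths: 0.25, 0.5, 0.25, 0.25, 0.25, 1.
Left endpoints: 0, 0.25, 0.75, 1, 1.25, 1.5.
v(0) = 5, v(0.25) = 4, v(0.75) = 2, v(1) = 1, v(1.25) = 0, v(1.5) = -1.
Sum = Σ Δx_i · v(x_i).
Sum = 3.

3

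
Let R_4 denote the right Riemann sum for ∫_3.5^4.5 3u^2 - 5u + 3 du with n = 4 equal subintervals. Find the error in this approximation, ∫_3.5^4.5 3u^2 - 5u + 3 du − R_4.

Exact integral: ∫_3.5^4.5 f(u) du = 31.25.
R_4 = 33.65625.
Error = 31.25 − 33.65625 = -2.40625.

-2.40625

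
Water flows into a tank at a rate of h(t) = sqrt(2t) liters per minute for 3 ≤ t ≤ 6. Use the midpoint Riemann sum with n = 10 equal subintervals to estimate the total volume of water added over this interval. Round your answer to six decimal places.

Δt = (6 − 3)/10 = 0.3.
Midpoints: 3.15, 3.45, 3.75, 4.05, 4.35, 4.65, 4.95, 5.25, 5.55, 5.85.
h(3.15) ≈ 2.509980, h(3.45) ≈ 2.626785, h(3.75) ≈ 2.738613, h(4.05) ≈ 2.846050, h(4.35) ≈ 2.949576, h(4.65) ≈ 3.049590, h(4.95) ≈ 3.146427, h(5.25) ≈ 3.240370, h(5.55) ≈ 3.331666, h(5.85) ≈ 3.420526.
Sum = Δt · [h(3.15) + h(3.45) + h(3.75) + ...].
Sum ≈ 8.957875.

8.957875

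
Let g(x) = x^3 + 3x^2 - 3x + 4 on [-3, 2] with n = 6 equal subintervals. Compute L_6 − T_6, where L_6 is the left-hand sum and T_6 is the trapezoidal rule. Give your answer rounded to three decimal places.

-2.083

L_6 ≈ 45.03472.
T_6 ≈ 47.11806.
L_6 − T_6 ≈ -2.083.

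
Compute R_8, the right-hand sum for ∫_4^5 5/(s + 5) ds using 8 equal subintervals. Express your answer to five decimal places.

0.52335

Δs = (5 − 4)/8 = 0.125.
Right endpoints: 4.125, 4.25, 4.375, 4.5, 4.625, 4.75, 4.875, 5.
f(4.125) = 40/73, f(4.25) = 20/37, f(4.375) = 8/15, f(4.5) = 10/19, f(4.625) = 40/77, f(4.75) = 20/39, f(4.875) = 40/79, f(5) = 0.5.
Sum = Δs · [f(4.125) + f(4.25) + f(4.375) + ...].
Sum ≈ 0.52335.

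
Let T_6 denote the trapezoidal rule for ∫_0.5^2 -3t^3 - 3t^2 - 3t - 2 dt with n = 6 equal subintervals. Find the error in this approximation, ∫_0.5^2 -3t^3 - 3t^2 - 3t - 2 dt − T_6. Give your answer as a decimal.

Exact integral: ∫_0.5^2 f(t) dt = -28.453125.
T_6 = -28.67578125.
Error = -28.453125 − (-28.67578125) = 0.22265625.

0.22265625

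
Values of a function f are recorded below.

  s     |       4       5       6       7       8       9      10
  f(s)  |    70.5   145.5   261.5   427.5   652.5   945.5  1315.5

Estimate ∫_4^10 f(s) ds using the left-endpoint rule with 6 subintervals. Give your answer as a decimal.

Δs = 1.
Sum = 1·[70.5 + 145.5 + 261.5 + 427.5 + 652.5 + 945.5] = 2503.

2503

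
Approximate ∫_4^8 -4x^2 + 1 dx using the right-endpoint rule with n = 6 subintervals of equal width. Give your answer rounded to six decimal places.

-658.518519

Δx = (8 − 4)/6 = 2/3.
Right endpoints: 14/3, 16/3, 6, 20/3, 22/3, 8.
f(14/3) = -775/9, f(16/3) = -1015/9, f(6) = -143, f(20/3) = -1591/9, f(22/3) = -1927/9, f(8) = -255.
Sum = Δx · [f(14/3) + f(16/3) + f(6) + ...].
Sum ≈ -658.518519.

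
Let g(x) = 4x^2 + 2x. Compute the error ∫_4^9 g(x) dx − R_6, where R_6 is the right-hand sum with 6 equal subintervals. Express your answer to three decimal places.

Exact integral: ∫_4^9 g(x) dx ≈ 951.66667.
R_6 ≈ 1066.48148.
Error ≈ 951.66667 − 1066.48148 ≈ -114.815.

-114.815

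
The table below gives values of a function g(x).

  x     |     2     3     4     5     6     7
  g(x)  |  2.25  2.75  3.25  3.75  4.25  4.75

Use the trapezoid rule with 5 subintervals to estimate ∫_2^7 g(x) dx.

17.5

Δx = 1.
T_5 = (1/2)·[2.25 + 2·2.75 + 2·3.25 + 2·3.75 + 2·4.25 + 4.75] = 17.5.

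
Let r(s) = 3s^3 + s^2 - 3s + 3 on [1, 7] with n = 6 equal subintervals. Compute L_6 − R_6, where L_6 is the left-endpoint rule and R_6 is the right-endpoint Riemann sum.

-1056

L_6 = 1369.
R_6 = 2425.
L_6 − R_6 = -1056.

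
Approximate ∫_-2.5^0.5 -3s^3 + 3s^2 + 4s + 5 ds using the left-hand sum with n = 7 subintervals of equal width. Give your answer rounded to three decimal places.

60.513

Δs = (0.5 − (-2.5))/7 = 3/7.
Left endpoints: -2.5, -29/14, -23/14, -17/14, -11/14, -5/14, 1/14.
f(-2.5) = 60.625, f(-29/14) = 99473/2744, f(-23/14) = 54407/2744, f(-17/14) = 27269/2744, f(-11/14) = 14171/2744, f(-5/14) = 11225/2744, f(1/14) = 14543/2744.
Sum = Δs · [f(-2.5) + f(-29/14) + f(-23/14) + ...].
Sum ≈ 60.513.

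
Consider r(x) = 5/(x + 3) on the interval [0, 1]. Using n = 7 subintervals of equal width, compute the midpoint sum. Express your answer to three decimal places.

Δx = (1 − 0)/7 = 1/7.
Midpoints: 1/14, 3/14, 5/14, 0.5, 9/14, 11/14, 13/14.
r(1/14) = 70/43, r(3/14) = 14/9, r(5/14) = 70/47, r(0.5) = 10/7, r(9/14) = 70/51, r(11/14) = 70/53, r(13/14) = 14/11.
Sum = Δx · [r(1/14) + r(3/14) + r(5/14) + ...].
Sum ≈ 1.438.

1.438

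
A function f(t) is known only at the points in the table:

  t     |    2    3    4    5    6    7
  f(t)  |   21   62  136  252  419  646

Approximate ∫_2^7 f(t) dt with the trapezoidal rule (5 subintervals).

1202.5

Δt = 1.
T_5 = (1/2)·[21 + 2·62 + 2·136 + 2·252 + 2·419 + 646] = 1202.5.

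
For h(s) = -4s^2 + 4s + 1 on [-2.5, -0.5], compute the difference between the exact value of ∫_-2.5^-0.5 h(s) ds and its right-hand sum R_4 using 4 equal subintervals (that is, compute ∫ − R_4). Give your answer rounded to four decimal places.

-7.6667

Exact integral: ∫_-2.5^-0.5 h(s) ds ≈ -30.666667.
R_4 = -23.
Error ≈ -30.666667 − (-23) ≈ -7.6667.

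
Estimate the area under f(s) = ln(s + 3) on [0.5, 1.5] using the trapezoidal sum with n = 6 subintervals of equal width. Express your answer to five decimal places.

Δs = (1.5 − 0.5)/6 = 1/6.
f(0.5) ≈ 1.25276, f(2/3) ≈ 1.29928, f(5/6) ≈ 1.34373, f(1) ≈ 1.38629, f(7/6) ≈ 1.42712, f(4/3) ≈ 1.46634, f(1.5) ≈ 1.50408.
T_6 = (Δs/2)·[f(s_0) + 2f(s_1) + ... + 2f(s_{5}) + f(s_6)].
Sum ≈ 1.38353.

1.38353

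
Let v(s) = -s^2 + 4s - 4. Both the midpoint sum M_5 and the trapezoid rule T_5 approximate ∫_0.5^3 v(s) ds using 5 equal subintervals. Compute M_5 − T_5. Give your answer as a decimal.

0.15625

M_5 = -1.40625.
T_5 = -1.5625.
M_5 − T_5 = 0.15625.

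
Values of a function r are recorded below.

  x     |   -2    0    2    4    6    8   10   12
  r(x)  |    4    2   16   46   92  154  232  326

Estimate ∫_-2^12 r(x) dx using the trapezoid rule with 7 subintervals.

Δx = 2.
T_7 = (2/2)·[4 + 2·2 + 2·16 + 2·46 + 2·92 + 2·154 + 2·232 + 326] = 1414.

1414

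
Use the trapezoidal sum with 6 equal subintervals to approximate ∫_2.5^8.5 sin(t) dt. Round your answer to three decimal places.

-0.182

Δt = (8.5 − 2.5)/6 = 1.
f(2.5) ≈ 0.598, f(3.5) ≈ -0.351, f(4.5) ≈ -0.978, f(5.5) ≈ -0.706, f(6.5) ≈ 0.215, f(7.5) ≈ 0.938, f(8.5) ≈ 0.798.
T_6 = (Δt/2)·[f(t_0) + 2f(t_1) + ... + 2f(t_{5}) + f(t_6)].
Sum ≈ -0.182.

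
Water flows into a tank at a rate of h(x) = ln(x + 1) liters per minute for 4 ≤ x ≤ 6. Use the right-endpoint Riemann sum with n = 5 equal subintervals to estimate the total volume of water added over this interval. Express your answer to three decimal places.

Δx = (6 − 4)/5 = 0.4.
Right endpoints: 4.4, 4.8, 5.2, 5.6, 6.
h(4.4) ≈ 1.686, h(4.8) ≈ 1.758, h(5.2) ≈ 1.825, h(5.6) ≈ 1.887, h(6) ≈ 1.946.
Sum = Δx · [h(4.4) + h(4.8) + h(5.2) + h(5.6) + h(6)].
Sum ≈ 3.641.

3.641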